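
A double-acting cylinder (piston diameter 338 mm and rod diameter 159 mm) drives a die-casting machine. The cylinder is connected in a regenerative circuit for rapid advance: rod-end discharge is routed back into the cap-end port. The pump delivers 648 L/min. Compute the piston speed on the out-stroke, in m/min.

v ≈ 32.6 m/min

In regeneration the rod-end outflow joins the pump flow into the cap end, so the net volume the pump must supply per unit advance equals the rod cross-section area.
Rod cross-section A_rod = π/4 × (159 mm)² = 19860 mm^2
v = Q_pump / A_rod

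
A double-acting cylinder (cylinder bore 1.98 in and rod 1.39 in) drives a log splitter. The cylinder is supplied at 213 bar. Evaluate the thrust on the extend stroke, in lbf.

Cap-side area A_cap = π/4 × (1.98 in)² = 3.079 in^2
F = P × A_cap = 213 bar × A_cap

F ≈ 9510 lbf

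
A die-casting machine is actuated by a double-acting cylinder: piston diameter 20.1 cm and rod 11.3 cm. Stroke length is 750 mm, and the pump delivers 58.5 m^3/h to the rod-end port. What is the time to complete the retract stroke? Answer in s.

Rod-side annular area A_ann = π/4 × (20.1² − 11.3²) = 217.0 cm^2
Swept volume V = A × L; t = V / Q = A·L / Q

t ≈ 1.00 s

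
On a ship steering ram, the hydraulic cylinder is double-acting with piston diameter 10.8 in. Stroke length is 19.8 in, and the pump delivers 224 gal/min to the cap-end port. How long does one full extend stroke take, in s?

t ≈ 2.10 s

Cap-side area A_cap = π/4 × (10.8 in)² = 91.61 in^2
Swept volume V = A × L; t = V / Q = A·L / Q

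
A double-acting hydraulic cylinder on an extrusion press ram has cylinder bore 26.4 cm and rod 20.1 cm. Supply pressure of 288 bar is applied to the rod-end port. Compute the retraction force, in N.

F ≈ 6.63e5 N

Rod-side annular area A_ann = π/4 × (26.4² − 20.1²) = 230.1 cm^2
On retraction the pressure acts on the annular area (bore minus rod).
F = P × A_ann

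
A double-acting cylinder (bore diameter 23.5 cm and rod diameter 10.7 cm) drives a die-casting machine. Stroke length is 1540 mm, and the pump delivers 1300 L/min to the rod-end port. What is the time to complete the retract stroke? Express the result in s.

Rod-side annular area A_ann = π/4 × (23.5² − 10.7²) = 343.8 cm^2
Swept volume V = A × L; t = V / Q = A·L / Q

t ≈ 2.44 s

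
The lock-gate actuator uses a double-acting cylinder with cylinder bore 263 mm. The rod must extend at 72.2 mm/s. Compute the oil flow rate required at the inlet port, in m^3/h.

Cap-side area A_cap = π/4 × (263 mm)² = 54330 mm^2
Q = A × v

Q ≈ 14.1 m^3/h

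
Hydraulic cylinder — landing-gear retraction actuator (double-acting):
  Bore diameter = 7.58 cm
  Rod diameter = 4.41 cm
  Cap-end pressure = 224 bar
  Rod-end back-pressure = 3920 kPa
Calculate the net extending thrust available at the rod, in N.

F ≈ 89400 N

Cap-side area A_cap = π/4 × (7.58 cm)² = 45.13 cm^2
Rod-side annular area A_ann = π/4 × (7.58² − 4.41²) = 29.85 cm^2
Net thrust = P_cap·A_cap − P_rod·A_ann = 1.011e5 N − 11700 N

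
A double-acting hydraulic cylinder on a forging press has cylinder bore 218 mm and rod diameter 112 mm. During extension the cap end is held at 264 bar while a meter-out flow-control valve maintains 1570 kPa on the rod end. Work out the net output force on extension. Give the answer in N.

F ≈ 9.42e5 N

Cap-side area A_cap = π/4 × (218 mm)² = 37330 mm^2
Rod-side annular area A_ann = π/4 × (218² − 112²) = 27470 mm^2
Net thrust = P_cap·A_cap − P_rod·A_ann = 9.854e5 N − 43130 N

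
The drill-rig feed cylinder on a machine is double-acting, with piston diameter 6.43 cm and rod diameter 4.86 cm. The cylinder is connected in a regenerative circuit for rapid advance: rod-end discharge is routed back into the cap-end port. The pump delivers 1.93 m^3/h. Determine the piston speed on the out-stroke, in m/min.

In regeneration the rod-end outflow joins the pump flow into the cap end, so the net volume the pump must supply per unit advance equals the rod cross-section area.
Rod cross-section A_rod = π/4 × (4.86 cm)² = 18.55 cm^2
v = Q_pump / A_rod

v ≈ 17.3 m/min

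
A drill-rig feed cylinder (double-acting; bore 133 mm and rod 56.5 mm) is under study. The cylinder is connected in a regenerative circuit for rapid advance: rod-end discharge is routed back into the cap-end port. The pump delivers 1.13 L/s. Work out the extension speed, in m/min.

In regeneration the rod-end outflow joins the pump flow into the cap end, so the net volume the pump must supply per unit advance equals the rod cross-section area.
Rod cross-section A_rod = π/4 × (56.5 mm)² = 2507 mm^2
v = Q_pump / A_rod

v ≈ 27.0 m/min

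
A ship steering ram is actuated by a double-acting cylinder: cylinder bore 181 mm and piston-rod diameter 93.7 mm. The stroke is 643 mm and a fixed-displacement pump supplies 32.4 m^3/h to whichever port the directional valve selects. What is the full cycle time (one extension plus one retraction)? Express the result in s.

Cap-side area A_cap = π/4 × (181 mm)² = 25730 mm^2
Rod-side annular area A_ann = π/4 × (181² − 93.7²) = 18830 mm^2
t_ext = A_cap·L/Q = 1.838 s
t_ret = A_ann·L/Q = 1.346 s
t_cycle = t_ext + t_ret

t ≈ 3.18 s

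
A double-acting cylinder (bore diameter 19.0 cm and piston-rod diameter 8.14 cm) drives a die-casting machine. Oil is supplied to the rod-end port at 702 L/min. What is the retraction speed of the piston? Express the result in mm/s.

Rod-side annular area A_ann = π/4 × (19.0² − 8.14²) = 231.5 cm^2
Flow into the rod-end port fills the annular volume.
v = Q / A

v ≈ 505 mm/s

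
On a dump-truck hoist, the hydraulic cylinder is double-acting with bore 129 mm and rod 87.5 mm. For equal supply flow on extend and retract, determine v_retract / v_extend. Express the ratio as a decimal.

Cap-side area A_cap = π/4 × (129 mm)² = 13070 mm^2
Rod-side annular area A_ann = π/4 × (129² − 87.5²) = 7057 mm^2
For equal Q, v ∝ 1/A, so v_ret/v_ext = A_cap/A_ann.

v_ret/v_ext ≈ 1.85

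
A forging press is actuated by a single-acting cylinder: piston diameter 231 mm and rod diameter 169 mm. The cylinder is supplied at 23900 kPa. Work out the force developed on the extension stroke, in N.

Cap-side area A_cap = π/4 × (231 mm)² = 41910 mm^2
F = P × A_cap = 23900 kPa × A_cap

F ≈ 1.00e6 N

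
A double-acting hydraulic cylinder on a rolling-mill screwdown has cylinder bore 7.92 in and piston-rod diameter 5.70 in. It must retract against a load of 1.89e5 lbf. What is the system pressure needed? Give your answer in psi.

P ≈ 7960 psi

Rod-side annular area A_ann = π/4 × (7.92² − 5.70²) = 23.75 in^2
Retraction: pressure acts on the annular area.
P = F / A = 1.89e5 lbf / A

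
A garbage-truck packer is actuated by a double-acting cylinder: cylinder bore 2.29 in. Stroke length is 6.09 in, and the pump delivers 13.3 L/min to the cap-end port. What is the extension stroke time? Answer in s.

t ≈ 1.85 s

Cap-side area A_cap = π/4 × (2.29 in)² = 4.119 in^2
Swept volume V = A × L; t = V / Q = A·L / Q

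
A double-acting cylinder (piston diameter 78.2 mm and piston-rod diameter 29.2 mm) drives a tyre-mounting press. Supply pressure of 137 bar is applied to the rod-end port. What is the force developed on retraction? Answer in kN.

Rod-side annular area A_ann = π/4 × (78.2² − 29.2²) = 4133 mm^2
On retraction the pressure acts on the annular area (bore minus rod).
F = P × A_ann

F ≈ 56.6 kN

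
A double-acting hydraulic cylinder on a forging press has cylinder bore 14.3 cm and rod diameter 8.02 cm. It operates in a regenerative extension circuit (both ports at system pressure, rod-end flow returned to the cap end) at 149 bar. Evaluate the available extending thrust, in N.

With equal pressure on both faces, forces on the annular region cancel; the net push is pressure × rod cross-section.
Rod cross-section A_rod = π/4 × (8.02 cm)² = 50.52 cm^2
F = P × A_rod

F ≈ 75300 N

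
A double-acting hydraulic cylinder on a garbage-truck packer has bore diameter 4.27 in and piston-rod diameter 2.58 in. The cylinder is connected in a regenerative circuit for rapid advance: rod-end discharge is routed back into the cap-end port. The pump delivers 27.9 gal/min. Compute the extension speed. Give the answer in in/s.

v ≈ 20.5 in/s

In regeneration the rod-end outflow joins the pump flow into the cap end, so the net volume the pump must supply per unit advance equals the rod cross-section area.
Rod cross-section A_rod = π/4 × (2.58 in)² = 5.228 in^2
v = Q_pump / A_rod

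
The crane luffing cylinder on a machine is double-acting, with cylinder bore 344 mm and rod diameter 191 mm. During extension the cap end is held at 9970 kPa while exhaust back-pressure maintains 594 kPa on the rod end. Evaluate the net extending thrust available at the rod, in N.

F ≈ 8.88e5 N

Cap-side area A_cap = π/4 × (344 mm)² = 92940 mm^2
Rod-side annular area A_ann = π/4 × (344² − 191²) = 64290 mm^2
Net thrust = P_cap·A_cap − P_rod·A_ann = 9.266e5 N − 38190 N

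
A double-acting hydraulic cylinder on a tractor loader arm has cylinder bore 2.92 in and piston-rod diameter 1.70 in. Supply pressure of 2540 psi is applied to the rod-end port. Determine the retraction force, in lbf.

Rod-side annular area A_ann = π/4 × (2.92² − 1.70²) = 4.427 in^2
On retraction the pressure acts on the annular area (bore minus rod).
F = P × A_ann

F ≈ 11200 lbf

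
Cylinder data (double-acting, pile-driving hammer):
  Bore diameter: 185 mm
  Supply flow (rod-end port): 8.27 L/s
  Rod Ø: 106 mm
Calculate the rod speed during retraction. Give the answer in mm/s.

v ≈ 458 mm/s

Rod-side annular area A_ann = π/4 × (185² − 106²) = 18060 mm^2
Flow into the rod-end port fills the annular volume.
v = Q / A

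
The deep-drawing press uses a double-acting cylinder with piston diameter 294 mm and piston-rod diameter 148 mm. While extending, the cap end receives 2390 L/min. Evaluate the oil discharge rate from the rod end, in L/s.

Cap-side area A_cap = π/4 × (294 mm)² = 67890 mm^2
Rod-side annular area A_ann = π/4 × (294² − 148²) = 50680 mm^2
Piston speed v = Q_in/A_cap; rod-end outflow Q_out = v × A_ann = Q_in × A_ann/A_cap.

Q_out ≈ 29.7 L/s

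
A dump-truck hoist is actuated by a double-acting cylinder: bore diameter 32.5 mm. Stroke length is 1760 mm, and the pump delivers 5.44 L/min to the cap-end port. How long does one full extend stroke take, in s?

t ≈ 16.1 s

Cap-side area A_cap = π/4 × (32.5 mm)² = 829.6 mm^2
Swept volume V = A × L; t = V / Q = A·L / Q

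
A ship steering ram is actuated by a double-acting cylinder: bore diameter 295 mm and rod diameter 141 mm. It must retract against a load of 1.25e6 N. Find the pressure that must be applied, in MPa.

P ≈ 23.7 MPa

Rod-side annular area A_ann = π/4 × (295² − 141²) = 52730 mm^2
Retraction: pressure acts on the annular area.
P = F / A = 1.25e6 N / A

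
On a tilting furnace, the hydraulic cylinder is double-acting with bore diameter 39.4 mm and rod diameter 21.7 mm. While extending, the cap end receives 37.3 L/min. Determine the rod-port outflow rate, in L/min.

Cap-side area A_cap = π/4 × (39.4 mm)² = 1219 mm^2
Rod-side annular area A_ann = π/4 × (39.4² − 21.7²) = 849.4 mm^2
Piston speed v = Q_in/A_cap; rod-end outflow Q_out = v × A_ann = Q_in × A_ann/A_cap.

Q_out ≈ 26.0 L/min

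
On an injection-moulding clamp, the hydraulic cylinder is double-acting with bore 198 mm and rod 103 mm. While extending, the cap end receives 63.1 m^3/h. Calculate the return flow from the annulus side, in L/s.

Cap-side area A_cap = π/4 × (198 mm)² = 30790 mm^2
Rod-side annular area A_ann = π/4 × (198² − 103²) = 22460 mm^2
Piston speed v = Q_in/A_cap; rod-end outflow Q_out = v × A_ann = Q_in × A_ann/A_cap.

Q_out ≈ 12.8 L/s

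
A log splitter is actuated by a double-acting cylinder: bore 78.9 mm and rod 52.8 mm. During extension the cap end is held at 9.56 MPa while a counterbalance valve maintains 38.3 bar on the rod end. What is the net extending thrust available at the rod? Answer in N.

F ≈ 36400 N

Cap-side area A_cap = π/4 × (78.9 mm)² = 4889 mm^2
Rod-side annular area A_ann = π/4 × (78.9² − 52.8²) = 2700 mm^2
Net thrust = P_cap·A_cap − P_rod·A_ann = 46740 N − 10340 N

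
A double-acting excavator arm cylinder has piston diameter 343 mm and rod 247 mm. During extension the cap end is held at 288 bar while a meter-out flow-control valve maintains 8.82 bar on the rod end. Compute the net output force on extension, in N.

F ≈ 2.62e6 N

Cap-side area A_cap = π/4 × (343 mm)² = 92400 mm^2
Rod-side annular area A_ann = π/4 × (343² − 247²) = 44480 mm^2
Net thrust = P_cap·A_cap − P_rod·A_ann = 2.661e6 N − 39240 N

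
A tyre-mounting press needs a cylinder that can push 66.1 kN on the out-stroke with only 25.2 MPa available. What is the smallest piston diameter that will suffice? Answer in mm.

Extension force acts on the full piston face: F = P × (π/4)D².
D = √(4F / (πP)) = √(4 × 66.1 kN / (π × 25.2 MPa))

D ≈ 57.8 mm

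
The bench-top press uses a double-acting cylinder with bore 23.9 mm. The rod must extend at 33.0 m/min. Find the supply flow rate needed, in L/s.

Cap-side area A_cap = π/4 × (23.9 mm)² = 448.6 mm^2
Q = A × v

Q ≈ 0.247 L/s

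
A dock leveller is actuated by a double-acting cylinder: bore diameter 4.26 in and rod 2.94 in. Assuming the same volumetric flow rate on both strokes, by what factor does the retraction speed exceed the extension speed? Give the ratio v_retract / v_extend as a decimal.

Cap-side area A_cap = π/4 × (4.26 in)² = 14.25 in^2
Rod-side annular area A_ann = π/4 × (4.26² − 2.94²) = 7.464 in^2
For equal Q, v ∝ 1/A, so v_ret/v_ext = A_cap/A_ann.

v_ret/v_ext ≈ 1.91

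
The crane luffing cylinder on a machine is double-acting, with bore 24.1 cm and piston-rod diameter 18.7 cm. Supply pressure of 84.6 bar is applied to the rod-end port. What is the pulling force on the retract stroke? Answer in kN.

Rod-side annular area A_ann = π/4 × (24.1² − 18.7²) = 181.5 cm^2
On retraction the pressure acts on the annular area (bore minus rod).
F = P × A_ann

F ≈ 154 kN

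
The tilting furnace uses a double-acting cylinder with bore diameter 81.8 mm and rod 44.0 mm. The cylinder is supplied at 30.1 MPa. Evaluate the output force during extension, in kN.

Cap-side area A_cap = π/4 × (81.8 mm)² = 5255 mm^2
F = P × A_cap = 30.1 MPa × A_cap

F ≈ 158 kN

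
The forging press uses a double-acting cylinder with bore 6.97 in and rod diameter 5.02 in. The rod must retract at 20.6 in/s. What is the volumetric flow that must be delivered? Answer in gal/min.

Rod-side annular area A_ann = π/4 × (6.97² − 5.02²) = 18.36 in^2
Q = A × v

Q ≈ 98.3 gal/min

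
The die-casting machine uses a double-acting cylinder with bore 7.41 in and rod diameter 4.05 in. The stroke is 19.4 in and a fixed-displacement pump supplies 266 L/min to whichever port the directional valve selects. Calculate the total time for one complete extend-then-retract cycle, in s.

Cap-side area A_cap = π/4 × (7.41 in)² = 43.12 in^2
Rod-side annular area A_ann = π/4 × (7.41² − 4.05²) = 30.24 in^2
t_ext = A_cap·L/Q = 3.092 s
t_ret = A_ann·L/Q = 2.169 s
t_cycle = t_ext + t_ret

t ≈ 5.26 s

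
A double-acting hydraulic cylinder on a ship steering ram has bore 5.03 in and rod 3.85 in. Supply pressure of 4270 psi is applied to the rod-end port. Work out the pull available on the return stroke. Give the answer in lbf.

F ≈ 35100 lbf

Rod-side annular area A_ann = π/4 × (5.03² − 3.85²) = 8.230 in^2
On retraction the pressure acts on the annular area (bore minus rod).
F = P × A_ann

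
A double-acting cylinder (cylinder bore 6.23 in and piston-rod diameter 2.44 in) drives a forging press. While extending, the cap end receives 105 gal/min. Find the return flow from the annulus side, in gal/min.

Q_out ≈ 88.9 gal/min

Cap-side area A_cap = π/4 × (6.23 in)² = 30.48 in^2
Rod-side annular area A_ann = π/4 × (6.23² − 2.44²) = 25.81 in^2
Piston speed v = Q_in/A_cap; rod-end outflow Q_out = v × A_ann = Q_in × A_ann/A_cap.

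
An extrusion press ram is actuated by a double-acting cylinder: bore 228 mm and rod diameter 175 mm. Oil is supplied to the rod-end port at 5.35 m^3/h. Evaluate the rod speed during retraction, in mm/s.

v ≈ 88.6 mm/s

Rod-side annular area A_ann = π/4 × (228² − 175²) = 16780 mm^2
Flow into the rod-end port fills the annular volume.
v = Q / A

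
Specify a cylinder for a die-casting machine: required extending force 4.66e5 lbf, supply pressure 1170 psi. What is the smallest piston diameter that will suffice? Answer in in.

Extension force acts on the full piston face: F = P × (π/4)D².
D = √(4F / (πP)) = √(4 × 4.66e5 lbf / (π × 1170 psi))

D ≈ 22.5 in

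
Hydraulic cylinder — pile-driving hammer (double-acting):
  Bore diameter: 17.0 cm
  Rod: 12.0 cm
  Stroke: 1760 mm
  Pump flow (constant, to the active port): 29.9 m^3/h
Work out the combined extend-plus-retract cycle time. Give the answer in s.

t ≈ 7.22 s

Cap-side area A_cap = π/4 × (17.0 cm)² = 227.0 cm^2
Rod-side annular area A_ann = π/4 × (17.0² − 12.0²) = 113.9 cm^2
t_ext = A_cap·L/Q = 4.810 s
t_ret = A_ann·L/Q = 2.413 s
t_cycle = t_ext + t_ret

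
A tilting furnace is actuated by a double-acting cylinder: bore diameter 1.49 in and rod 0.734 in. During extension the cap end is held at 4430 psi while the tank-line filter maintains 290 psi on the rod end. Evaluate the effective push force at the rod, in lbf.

F ≈ 7340 lbf

Cap-side area A_cap = π/4 × (1.49 in)² = 1.744 in^2
Rod-side annular area A_ann = π/4 × (1.49² − 0.734²) = 1.321 in^2
Net thrust = P_cap·A_cap − P_rod·A_ann = 7724 lbf − 383.0 lbf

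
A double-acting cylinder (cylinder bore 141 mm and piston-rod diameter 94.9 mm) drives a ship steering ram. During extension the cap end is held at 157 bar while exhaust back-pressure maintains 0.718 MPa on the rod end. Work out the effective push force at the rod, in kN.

F ≈ 239 kN

Cap-side area A_cap = π/4 × (141 mm)² = 15610 mm^2
Rod-side annular area A_ann = π/4 × (141² − 94.9²) = 8541 mm^2
Net thrust = P_cap·A_cap − P_rod·A_ann = 245.1 kN − 6.133 kN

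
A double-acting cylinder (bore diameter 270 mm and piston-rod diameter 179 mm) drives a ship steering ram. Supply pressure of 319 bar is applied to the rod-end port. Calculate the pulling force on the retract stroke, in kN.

F ≈ 1020 kN

Rod-side annular area A_ann = π/4 × (270² − 179²) = 32090 mm^2
On retraction the pressure acts on the annular area (bore minus rod).
F = P × A_ann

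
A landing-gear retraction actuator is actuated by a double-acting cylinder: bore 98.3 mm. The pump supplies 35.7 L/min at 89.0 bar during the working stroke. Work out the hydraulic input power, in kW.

Hydraulic power = P × Q

W ≈ 5.30 kW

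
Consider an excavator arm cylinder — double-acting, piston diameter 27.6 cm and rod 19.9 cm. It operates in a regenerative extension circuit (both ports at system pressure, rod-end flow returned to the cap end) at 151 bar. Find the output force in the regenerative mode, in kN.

F ≈ 470 kN

With equal pressure on both faces, forces on the annular region cancel; the net push is pressure × rod cross-section.
Rod cross-section A_rod = π/4 × (19.9 cm)² = 311.0 cm^2
F = P × A_rod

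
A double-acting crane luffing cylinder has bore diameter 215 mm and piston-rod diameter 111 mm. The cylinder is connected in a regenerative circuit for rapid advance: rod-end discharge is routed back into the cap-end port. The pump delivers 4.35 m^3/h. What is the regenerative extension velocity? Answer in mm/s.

v ≈ 125 mm/s

In regeneration the rod-end outflow joins the pump flow into the cap end, so the net volume the pump must supply per unit advance equals the rod cross-section area.
Rod cross-section A_rod = π/4 × (111 mm)² = 9677 mm^2
v = Q_pump / A_rod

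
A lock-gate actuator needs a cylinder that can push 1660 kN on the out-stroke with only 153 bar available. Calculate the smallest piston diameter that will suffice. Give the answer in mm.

Extension force acts on the full piston face: F = P × (π/4)D².
D = √(4F / (πP)) = √(4 × 1660 kN / (π × 153 bar))

D ≈ 372 mm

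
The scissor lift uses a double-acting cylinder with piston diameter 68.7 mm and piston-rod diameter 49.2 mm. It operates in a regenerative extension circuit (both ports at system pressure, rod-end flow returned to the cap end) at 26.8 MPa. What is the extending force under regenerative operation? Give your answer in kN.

F ≈ 51.0 kN

With equal pressure on both faces, forces on the annular region cancel; the net push is pressure × rod cross-section.
Rod cross-section A_rod = π/4 × (49.2 mm)² = 1901 mm^2
F = P × A_rod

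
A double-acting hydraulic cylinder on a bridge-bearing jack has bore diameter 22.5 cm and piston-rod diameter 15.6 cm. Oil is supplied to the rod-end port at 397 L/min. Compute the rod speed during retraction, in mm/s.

Rod-side annular area A_ann = π/4 × (22.5² − 15.6²) = 206.5 cm^2
Flow into the rod-end port fills the annular volume.
v = Q / A

v ≈ 320 mm/s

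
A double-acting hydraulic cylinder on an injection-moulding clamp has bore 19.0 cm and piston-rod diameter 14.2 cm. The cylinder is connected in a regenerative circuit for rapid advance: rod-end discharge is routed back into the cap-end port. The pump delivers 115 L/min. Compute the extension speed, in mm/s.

v ≈ 121 mm/s

In regeneration the rod-end outflow joins the pump flow into the cap end, so the net volume the pump must supply per unit advance equals the rod cross-section area.
Rod cross-section A_rod = π/4 × (14.2 cm)² = 158.4 cm^2
v = Q_pump / A_rod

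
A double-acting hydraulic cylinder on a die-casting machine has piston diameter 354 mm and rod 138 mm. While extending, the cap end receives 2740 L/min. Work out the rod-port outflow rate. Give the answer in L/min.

Q_out ≈ 2320 L/min

Cap-side area A_cap = π/4 × (354 mm)² = 98420 mm^2
Rod-side annular area A_ann = π/4 × (354² − 138²) = 83470 mm^2
Piston speed v = Q_in/A_cap; rod-end outflow Q_out = v × A_ann = Q_in × A_ann/A_cap.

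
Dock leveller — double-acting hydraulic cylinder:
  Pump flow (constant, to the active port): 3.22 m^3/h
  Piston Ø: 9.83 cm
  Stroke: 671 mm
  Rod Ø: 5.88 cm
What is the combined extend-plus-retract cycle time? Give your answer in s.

t ≈ 9.35 s

Cap-side area A_cap = π/4 × (9.83 cm)² = 75.89 cm^2
Rod-side annular area A_ann = π/4 × (9.83² − 5.88²) = 48.74 cm^2
t_ext = A_cap·L/Q = 5.693 s
t_ret = A_ann·L/Q = 3.656 s
t_cycle = t_ext + t_ret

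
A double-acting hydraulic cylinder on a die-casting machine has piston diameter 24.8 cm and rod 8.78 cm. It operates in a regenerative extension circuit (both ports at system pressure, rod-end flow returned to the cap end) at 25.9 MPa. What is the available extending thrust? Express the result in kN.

With equal pressure on both faces, forces on the annular region cancel; the net push is pressure × rod cross-section.
Rod cross-section A_rod = π/4 × (8.78 cm)² = 60.55 cm^2
F = P × A_rod

F ≈ 157 kN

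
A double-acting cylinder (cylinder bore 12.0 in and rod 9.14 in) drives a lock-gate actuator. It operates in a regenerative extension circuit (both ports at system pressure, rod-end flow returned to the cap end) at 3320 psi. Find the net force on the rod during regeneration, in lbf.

With equal pressure on both faces, forces on the annular region cancel; the net push is pressure × rod cross-section.
Rod cross-section A_rod = π/4 × (9.14 in)² = 65.61 in^2
F = P × A_rod

F ≈ 2.18e5 lbf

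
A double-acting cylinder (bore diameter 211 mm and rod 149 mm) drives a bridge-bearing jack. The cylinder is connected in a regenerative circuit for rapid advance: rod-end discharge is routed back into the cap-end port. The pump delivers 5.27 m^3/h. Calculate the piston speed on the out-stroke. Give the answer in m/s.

In regeneration the rod-end outflow joins the pump flow into the cap end, so the net volume the pump must supply per unit advance equals the rod cross-section area.
Rod cross-section A_rod = π/4 × (149 mm)² = 17440 mm^2
v = Q_pump / A_rod

v ≈ 0.0840 m/s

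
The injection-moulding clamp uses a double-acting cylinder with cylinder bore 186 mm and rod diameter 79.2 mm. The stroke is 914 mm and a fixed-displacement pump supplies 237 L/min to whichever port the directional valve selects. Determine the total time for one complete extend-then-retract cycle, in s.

t ≈ 11.4 s

Cap-side area A_cap = π/4 × (186 mm)² = 27170 mm^2
Rod-side annular area A_ann = π/4 × (186² − 79.2²) = 22250 mm^2
t_ext = A_cap·L/Q = 6.287 s
t_ret = A_ann·L/Q = 5.147 s
t_cycle = t_ext + t_ret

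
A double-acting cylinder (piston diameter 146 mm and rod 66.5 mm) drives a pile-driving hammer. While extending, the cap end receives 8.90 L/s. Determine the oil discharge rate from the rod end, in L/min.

Q_out ≈ 423 L/min

Cap-side area A_cap = π/4 × (146 mm)² = 16740 mm^2
Rod-side annular area A_ann = π/4 × (146² − 66.5²) = 13270 mm^2
Piston speed v = Q_in/A_cap; rod-end outflow Q_out = v × A_ann = Q_in × A_ann/A_cap.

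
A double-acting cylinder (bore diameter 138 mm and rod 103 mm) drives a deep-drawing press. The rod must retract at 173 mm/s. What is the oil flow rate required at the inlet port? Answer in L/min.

Q ≈ 68.8 L/min

Rod-side annular area A_ann = π/4 × (138² − 103²) = 6625 mm^2
Q = A × v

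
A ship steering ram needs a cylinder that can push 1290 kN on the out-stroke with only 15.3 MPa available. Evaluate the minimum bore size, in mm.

D ≈ 328 mm

Extension force acts on the full piston face: F = P × (π/4)D².
D = √(4F / (πP)) = √(4 × 1290 kN / (π × 15.3 MPa))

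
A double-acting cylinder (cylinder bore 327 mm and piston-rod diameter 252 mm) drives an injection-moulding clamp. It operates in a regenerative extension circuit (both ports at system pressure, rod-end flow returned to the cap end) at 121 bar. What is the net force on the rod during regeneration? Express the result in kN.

With equal pressure on both faces, forces on the annular region cancel; the net push is pressure × rod cross-section.
Rod cross-section A_rod = π/4 × (252 mm)² = 49880 mm^2
F = P × A_rod

F ≈ 603 kN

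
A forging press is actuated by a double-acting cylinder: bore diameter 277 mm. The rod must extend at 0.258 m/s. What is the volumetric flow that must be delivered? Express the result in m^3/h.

Cap-side area A_cap = π/4 × (277 mm)² = 60260 mm^2
Q = A × v

Q ≈ 56.0 m^3/h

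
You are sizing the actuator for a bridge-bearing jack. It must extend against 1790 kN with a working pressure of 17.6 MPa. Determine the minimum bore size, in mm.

Extension force acts on the full piston face: F = P × (π/4)D².
D = √(4F / (πP)) = √(4 × 1790 kN / (π × 17.6 MPa))

D ≈ 360 mm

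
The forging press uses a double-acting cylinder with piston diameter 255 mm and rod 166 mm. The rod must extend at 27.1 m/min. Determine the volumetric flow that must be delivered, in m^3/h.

Cap-side area A_cap = π/4 × (255 mm)² = 51070 mm^2
Q = A × v

Q ≈ 83.0 m^3/h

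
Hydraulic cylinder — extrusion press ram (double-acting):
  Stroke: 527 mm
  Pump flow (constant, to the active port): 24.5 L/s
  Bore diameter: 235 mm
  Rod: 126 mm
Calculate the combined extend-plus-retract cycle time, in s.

t ≈ 1.60 s

Cap-side area A_cap = π/4 × (235 mm)² = 43370 mm^2
Rod-side annular area A_ann = π/4 × (235² − 126²) = 30900 mm^2
t_ext = A_cap·L/Q = 0.9330 s
t_ret = A_ann·L/Q = 0.6648 s
t_cycle = t_ext + t_ret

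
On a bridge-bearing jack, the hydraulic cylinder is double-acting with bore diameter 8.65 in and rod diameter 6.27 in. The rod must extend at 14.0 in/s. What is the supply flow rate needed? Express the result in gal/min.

Cap-side area A_cap = π/4 × (8.65 in)² = 58.77 in^2
Q = A × v

Q ≈ 214 gal/min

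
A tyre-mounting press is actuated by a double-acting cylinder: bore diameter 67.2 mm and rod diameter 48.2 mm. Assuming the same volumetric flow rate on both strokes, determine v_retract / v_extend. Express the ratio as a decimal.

Cap-side area A_cap = π/4 × (67.2 mm)² = 3547 mm^2
Rod-side annular area A_ann = π/4 × (67.2² − 48.2²) = 1722 mm^2
For equal Q, v ∝ 1/A, so v_ret/v_ext = A_cap/A_ann.

v_ret/v_ext ≈ 2.06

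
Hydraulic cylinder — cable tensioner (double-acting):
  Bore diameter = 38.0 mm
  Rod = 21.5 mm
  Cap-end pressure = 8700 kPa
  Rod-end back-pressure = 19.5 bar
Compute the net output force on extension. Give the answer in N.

Cap-side area A_cap = π/4 × (38.0 mm)² = 1134 mm^2
Rod-side annular area A_ann = π/4 × (38.0² − 21.5²) = 771.1 mm^2
Net thrust = P_cap·A_cap − P_rod·A_ann = 9867 N − 1504 N

F ≈ 8360 N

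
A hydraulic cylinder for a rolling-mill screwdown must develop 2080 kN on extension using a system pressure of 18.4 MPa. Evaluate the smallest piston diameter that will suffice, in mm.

Extension force acts on the full piston face: F = P × (π/4)D².
D = √(4F / (πP)) = √(4 × 2080 kN / (π × 18.4 MPa))

D ≈ 379 mm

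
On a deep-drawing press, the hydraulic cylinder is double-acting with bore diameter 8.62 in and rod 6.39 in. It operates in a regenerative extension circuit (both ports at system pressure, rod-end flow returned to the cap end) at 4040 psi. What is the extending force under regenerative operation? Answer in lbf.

With equal pressure on both faces, forces on the annular region cancel; the net push is pressure × rod cross-section.
Rod cross-section A_rod = π/4 × (6.39 in)² = 32.07 in^2
F = P × A_rod

F ≈ 1.30e5 lbf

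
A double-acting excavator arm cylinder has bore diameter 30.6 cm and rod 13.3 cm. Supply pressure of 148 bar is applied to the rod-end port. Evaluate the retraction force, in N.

F ≈ 8.83e5 N

Rod-side annular area A_ann = π/4 × (30.6² − 13.3²) = 596.5 cm^2
On retraction the pressure acts on the annular area (bore minus rod).
F = P × A_ann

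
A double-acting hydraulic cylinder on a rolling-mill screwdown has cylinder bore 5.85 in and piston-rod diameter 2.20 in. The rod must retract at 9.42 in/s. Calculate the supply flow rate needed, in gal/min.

Rod-side annular area A_ann = π/4 × (5.85² − 2.20²) = 23.08 in^2
Q = A × v

Q ≈ 56.5 gal/min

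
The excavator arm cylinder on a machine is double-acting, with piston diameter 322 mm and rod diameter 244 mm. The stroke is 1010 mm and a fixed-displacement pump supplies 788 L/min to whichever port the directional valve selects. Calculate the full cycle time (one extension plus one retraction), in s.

t ≈ 8.93 s

Cap-side area A_cap = π/4 × (322 mm)² = 81430 mm^2
Rod-side annular area A_ann = π/4 × (322² − 244²) = 34670 mm^2
t_ext = A_cap·L/Q = 6.263 s
t_ret = A_ann·L/Q = 2.667 s
t_cycle = t_ext + t_ret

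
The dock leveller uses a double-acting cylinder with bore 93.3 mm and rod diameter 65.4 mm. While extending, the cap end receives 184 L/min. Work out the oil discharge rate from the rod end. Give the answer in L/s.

Cap-side area A_cap = π/4 × (93.3 mm)² = 6837 mm^2
Rod-side annular area A_ann = π/4 × (93.3² − 65.4²) = 3478 mm^2
Piston speed v = Q_in/A_cap; rod-end outflow Q_out = v × A_ann = Q_in × A_ann/A_cap.

Q_out ≈ 1.56 L/s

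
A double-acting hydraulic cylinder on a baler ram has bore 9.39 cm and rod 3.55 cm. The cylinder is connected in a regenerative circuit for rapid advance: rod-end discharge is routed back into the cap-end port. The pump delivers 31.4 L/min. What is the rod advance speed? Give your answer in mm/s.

v ≈ 529 mm/s

In regeneration the rod-end outflow joins the pump flow into the cap end, so the net volume the pump must supply per unit advance equals the rod cross-section area.
Rod cross-section A_rod = π/4 × (3.55 cm)² = 9.898 cm^2
v = Q_pump / A_rod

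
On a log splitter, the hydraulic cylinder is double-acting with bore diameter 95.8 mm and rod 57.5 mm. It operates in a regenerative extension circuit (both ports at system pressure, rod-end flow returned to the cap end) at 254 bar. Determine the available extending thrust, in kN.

With equal pressure on both faces, forces on the annular region cancel; the net push is pressure × rod cross-section.
Rod cross-section A_rod = π/4 × (57.5 mm)² = 2597 mm^2
F = P × A_rod

F ≈ 66.0 kN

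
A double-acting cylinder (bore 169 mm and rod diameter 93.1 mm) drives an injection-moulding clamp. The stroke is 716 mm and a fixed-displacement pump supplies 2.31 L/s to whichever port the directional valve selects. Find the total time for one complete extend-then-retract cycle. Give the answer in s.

t ≈ 11.8 s

Cap-side area A_cap = π/4 × (169 mm)² = 22430 mm^2
Rod-side annular area A_ann = π/4 × (169² − 93.1²) = 15620 mm^2
t_ext = A_cap·L/Q = 6.953 s
t_ret = A_ann·L/Q = 4.843 s
t_cycle = t_ext + t_ret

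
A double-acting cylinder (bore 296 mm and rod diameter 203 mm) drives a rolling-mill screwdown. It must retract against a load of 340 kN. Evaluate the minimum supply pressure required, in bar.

Rod-side annular area A_ann = π/4 × (296² − 203²) = 36450 mm^2
Retraction: pressure acts on the annular area.
P = F / A = 340 kN / A

P ≈ 93.3 bar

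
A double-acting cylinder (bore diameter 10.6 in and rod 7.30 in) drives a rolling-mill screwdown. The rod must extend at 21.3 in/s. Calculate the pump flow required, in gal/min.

Q ≈ 488 gal/min

Cap-side area A_cap = π/4 × (10.6 in)² = 88.25 in^2
Q = A × v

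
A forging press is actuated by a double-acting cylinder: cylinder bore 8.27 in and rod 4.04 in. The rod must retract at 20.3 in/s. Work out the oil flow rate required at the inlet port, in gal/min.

Rod-side annular area A_ann = π/4 × (8.27² − 4.04²) = 40.90 in^2
Q = A × v

Q ≈ 216 gal/min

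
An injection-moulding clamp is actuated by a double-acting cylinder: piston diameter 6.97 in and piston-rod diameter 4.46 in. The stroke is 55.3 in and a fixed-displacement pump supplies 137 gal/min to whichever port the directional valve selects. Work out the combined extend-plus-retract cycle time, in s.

t ≈ 6.36 s

Cap-side area A_cap = π/4 × (6.97 in)² = 38.16 in^2
Rod-side annular area A_ann = π/4 × (6.97² − 4.46²) = 22.53 in^2
t_ext = A_cap·L/Q = 4.000 s
t_ret = A_ann·L/Q = 2.362 s
t_cycle = t_ext + t_ret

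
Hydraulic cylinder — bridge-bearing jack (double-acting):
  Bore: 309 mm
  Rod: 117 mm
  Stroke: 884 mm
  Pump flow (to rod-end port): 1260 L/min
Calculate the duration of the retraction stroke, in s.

t ≈ 2.70 s

Rod-side annular area A_ann = π/4 × (309² − 117²) = 64240 mm^2
Swept volume V = A × L; t = V / Q = A·L / Q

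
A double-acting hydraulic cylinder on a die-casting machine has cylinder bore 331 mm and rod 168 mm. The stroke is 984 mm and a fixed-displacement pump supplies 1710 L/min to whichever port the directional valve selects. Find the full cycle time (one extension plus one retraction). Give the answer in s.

Cap-side area A_cap = π/4 × (331 mm)² = 86050 mm^2
Rod-side annular area A_ann = π/4 × (331² − 168²) = 63880 mm^2
t_ext = A_cap·L/Q = 2.971 s
t_ret = A_ann·L/Q = 2.206 s
t_cycle = t_ext + t_ret

t ≈ 5.18 s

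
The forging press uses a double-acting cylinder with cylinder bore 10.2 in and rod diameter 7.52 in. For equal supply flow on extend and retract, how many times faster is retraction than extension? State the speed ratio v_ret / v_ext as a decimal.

Cap-side area A_cap = π/4 × (10.2 in)² = 81.71 in^2
Rod-side annular area A_ann = π/4 × (10.2² − 7.52²) = 37.30 in^2
For equal Q, v ∝ 1/A, so v_ret/v_ext = A_cap/A_ann.

v_ret/v_ext ≈ 2.19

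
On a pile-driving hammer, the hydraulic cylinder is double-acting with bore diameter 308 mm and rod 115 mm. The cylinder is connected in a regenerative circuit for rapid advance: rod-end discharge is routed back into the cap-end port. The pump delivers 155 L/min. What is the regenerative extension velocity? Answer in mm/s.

v ≈ 249 mm/s

In regeneration the rod-end outflow joins the pump flow into the cap end, so the net volume the pump must supply per unit advance equals the rod cross-section area.
Rod cross-section A_rod = π/4 × (115 mm)² = 10390 mm^2
v = Q_pump / A_rod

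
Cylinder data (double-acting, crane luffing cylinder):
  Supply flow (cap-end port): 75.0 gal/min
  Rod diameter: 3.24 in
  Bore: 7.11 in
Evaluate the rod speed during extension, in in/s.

Cap-side area A_cap = π/4 × (7.11 in)² = 39.70 in^2
v = Q / A

v ≈ 7.27 in/s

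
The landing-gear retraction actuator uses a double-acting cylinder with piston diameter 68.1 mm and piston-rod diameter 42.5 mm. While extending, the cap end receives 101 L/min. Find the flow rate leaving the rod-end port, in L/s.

Cap-side area A_cap = π/4 × (68.1 mm)² = 3642 mm^2
Rod-side annular area A_ann = π/4 × (68.1² − 42.5²) = 2224 mm^2
Piston speed v = Q_in/A_cap; rod-end outflow Q_out = v × A_ann = Q_in × A_ann/A_cap.

Q_out ≈ 1.03 L/s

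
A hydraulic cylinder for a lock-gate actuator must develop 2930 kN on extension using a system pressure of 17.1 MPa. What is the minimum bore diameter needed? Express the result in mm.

D ≈ 467 mm

Extension force acts on the full piston face: F = P × (π/4)D².
D = √(4F / (πP)) = √(4 × 2930 kN / (π × 17.1 MPa))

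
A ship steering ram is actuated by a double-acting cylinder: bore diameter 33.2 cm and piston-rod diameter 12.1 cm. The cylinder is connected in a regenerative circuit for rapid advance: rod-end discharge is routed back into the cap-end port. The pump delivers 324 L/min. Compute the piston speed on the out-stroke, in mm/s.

In regeneration the rod-end outflow joins the pump flow into the cap end, so the net volume the pump must supply per unit advance equals the rod cross-section area.
Rod cross-section A_rod = π/4 × (12.1 cm)² = 115.0 cm^2
v = Q_pump / A_rod

v ≈ 470 mm/s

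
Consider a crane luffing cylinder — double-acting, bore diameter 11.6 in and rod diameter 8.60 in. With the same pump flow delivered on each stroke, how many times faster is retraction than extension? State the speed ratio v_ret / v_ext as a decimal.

Cap-side area A_cap = π/4 × (11.6 in)² = 105.7 in^2
Rod-side annular area A_ann = π/4 × (11.6² − 8.60²) = 47.60 in^2
For equal Q, v ∝ 1/A, so v_ret/v_ext = A_cap/A_ann.

v_ret/v_ext ≈ 2.22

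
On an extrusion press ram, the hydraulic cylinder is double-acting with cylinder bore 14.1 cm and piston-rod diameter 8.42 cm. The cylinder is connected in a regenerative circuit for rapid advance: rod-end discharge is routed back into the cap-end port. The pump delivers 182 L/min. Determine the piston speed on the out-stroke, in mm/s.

In regeneration the rod-end outflow joins the pump flow into the cap end, so the net volume the pump must supply per unit advance equals the rod cross-section area.
Rod cross-section A_rod = π/4 × (8.42 cm)² = 55.68 cm^2
v = Q_pump / A_rod

v ≈ 545 mm/s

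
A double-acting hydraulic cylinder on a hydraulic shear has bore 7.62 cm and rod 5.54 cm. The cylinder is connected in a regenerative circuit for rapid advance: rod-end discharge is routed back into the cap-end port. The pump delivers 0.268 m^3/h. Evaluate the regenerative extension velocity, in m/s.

v ≈ 0.0309 m/s

In regeneration the rod-end outflow joins the pump flow into the cap end, so the net volume the pump must supply per unit advance equals the rod cross-section area.
Rod cross-section A_rod = π/4 × (5.54 cm)² = 24.11 cm^2
v = Q_pump / A_rod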